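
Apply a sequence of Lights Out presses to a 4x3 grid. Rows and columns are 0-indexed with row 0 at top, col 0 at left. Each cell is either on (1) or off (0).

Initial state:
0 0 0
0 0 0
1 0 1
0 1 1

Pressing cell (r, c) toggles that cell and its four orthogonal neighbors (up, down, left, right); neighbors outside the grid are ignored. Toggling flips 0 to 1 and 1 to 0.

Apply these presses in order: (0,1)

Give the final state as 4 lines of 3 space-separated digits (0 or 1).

After press 1 at (0,1):
1 1 1
0 1 0
1 0 1
0 1 1

Answer: 1 1 1
0 1 0
1 0 1
0 1 1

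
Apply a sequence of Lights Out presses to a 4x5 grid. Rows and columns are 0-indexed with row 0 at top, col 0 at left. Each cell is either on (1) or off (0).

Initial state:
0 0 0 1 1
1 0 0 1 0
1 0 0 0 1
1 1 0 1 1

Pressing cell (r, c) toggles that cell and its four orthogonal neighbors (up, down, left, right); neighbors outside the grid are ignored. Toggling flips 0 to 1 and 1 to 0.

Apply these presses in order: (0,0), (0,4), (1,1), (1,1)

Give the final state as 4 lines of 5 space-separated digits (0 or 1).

Answer: 1 1 0 0 0
0 0 0 1 1
1 0 0 0 1
1 1 0 1 1

Derivation:
After press 1 at (0,0):
1 1 0 1 1
0 0 0 1 0
1 0 0 0 1
1 1 0 1 1

After press 2 at (0,4):
1 1 0 0 0
0 0 0 1 1
1 0 0 0 1
1 1 0 1 1

After press 3 at (1,1):
1 0 0 0 0
1 1 1 1 1
1 1 0 0 1
1 1 0 1 1

After press 4 at (1,1):
1 1 0 0 0
0 0 0 1 1
1 0 0 0 1
1 1 0 1 1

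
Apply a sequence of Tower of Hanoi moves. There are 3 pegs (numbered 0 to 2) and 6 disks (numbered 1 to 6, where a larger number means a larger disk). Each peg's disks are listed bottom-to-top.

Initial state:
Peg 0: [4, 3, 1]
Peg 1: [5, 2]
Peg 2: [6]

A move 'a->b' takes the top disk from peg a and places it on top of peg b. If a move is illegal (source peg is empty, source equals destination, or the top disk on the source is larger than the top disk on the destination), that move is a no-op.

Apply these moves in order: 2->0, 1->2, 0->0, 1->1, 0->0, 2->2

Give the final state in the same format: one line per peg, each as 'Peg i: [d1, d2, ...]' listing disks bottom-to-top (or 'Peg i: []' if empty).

After move 1 (2->0):
Peg 0: [4, 3, 1]
Peg 1: [5, 2]
Peg 2: [6]

After move 2 (1->2):
Peg 0: [4, 3, 1]
Peg 1: [5]
Peg 2: [6, 2]

After move 3 (0->0):
Peg 0: [4, 3, 1]
Peg 1: [5]
Peg 2: [6, 2]

After move 4 (1->1):
Peg 0: [4, 3, 1]
Peg 1: [5]
Peg 2: [6, 2]

After move 5 (0->0):
Peg 0: [4, 3, 1]
Peg 1: [5]
Peg 2: [6, 2]

After move 6 (2->2):
Peg 0: [4, 3, 1]
Peg 1: [5]
Peg 2: [6, 2]

Answer: Peg 0: [4, 3, 1]
Peg 1: [5]
Peg 2: [6, 2]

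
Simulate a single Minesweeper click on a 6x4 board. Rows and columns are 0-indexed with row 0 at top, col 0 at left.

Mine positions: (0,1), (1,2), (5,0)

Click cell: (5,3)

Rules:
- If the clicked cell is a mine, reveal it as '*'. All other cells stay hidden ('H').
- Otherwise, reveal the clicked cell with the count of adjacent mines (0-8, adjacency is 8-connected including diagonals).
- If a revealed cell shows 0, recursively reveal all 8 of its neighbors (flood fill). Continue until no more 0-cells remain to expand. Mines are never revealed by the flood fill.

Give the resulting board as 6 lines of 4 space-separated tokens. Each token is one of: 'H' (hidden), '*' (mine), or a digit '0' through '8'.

H H H H
1 2 H H
0 1 1 1
0 0 0 0
1 1 0 0
H 1 0 0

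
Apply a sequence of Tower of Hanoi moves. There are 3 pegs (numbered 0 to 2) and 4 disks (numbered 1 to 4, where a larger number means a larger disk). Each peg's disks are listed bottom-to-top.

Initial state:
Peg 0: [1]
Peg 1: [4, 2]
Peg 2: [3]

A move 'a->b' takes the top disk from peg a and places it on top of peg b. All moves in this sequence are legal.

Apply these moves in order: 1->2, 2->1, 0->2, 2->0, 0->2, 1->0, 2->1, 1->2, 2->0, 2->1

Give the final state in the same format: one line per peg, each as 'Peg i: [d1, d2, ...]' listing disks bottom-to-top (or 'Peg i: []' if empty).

After move 1 (1->2):
Peg 0: [1]
Peg 1: [4]
Peg 2: [3, 2]

After move 2 (2->1):
Peg 0: [1]
Peg 1: [4, 2]
Peg 2: [3]

After move 3 (0->2):
Peg 0: []
Peg 1: [4, 2]
Peg 2: [3, 1]

After move 4 (2->0):
Peg 0: [1]
Peg 1: [4, 2]
Peg 2: [3]

After move 5 (0->2):
Peg 0: []
Peg 1: [4, 2]
Peg 2: [3, 1]

After move 6 (1->0):
Peg 0: [2]
Peg 1: [4]
Peg 2: [3, 1]

After move 7 (2->1):
Peg 0: [2]
Peg 1: [4, 1]
Peg 2: [3]

After move 8 (1->2):
Peg 0: [2]
Peg 1: [4]
Peg 2: [3, 1]

After move 9 (2->0):
Peg 0: [2, 1]
Peg 1: [4]
Peg 2: [3]

After move 10 (2->1):
Peg 0: [2, 1]
Peg 1: [4, 3]
Peg 2: []

Answer: Peg 0: [2, 1]
Peg 1: [4, 3]
Peg 2: []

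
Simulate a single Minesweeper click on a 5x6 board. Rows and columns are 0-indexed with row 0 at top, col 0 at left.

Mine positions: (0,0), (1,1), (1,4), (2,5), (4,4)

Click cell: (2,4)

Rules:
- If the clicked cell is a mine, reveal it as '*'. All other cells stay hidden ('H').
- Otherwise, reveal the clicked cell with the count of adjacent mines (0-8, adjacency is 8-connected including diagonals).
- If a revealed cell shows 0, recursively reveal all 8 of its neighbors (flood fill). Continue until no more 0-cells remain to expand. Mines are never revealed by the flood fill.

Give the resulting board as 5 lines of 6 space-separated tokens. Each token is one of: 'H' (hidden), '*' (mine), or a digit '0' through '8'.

H H H H H H
H H H H H H
H H H H 2 H
H H H H H H
H H H H H H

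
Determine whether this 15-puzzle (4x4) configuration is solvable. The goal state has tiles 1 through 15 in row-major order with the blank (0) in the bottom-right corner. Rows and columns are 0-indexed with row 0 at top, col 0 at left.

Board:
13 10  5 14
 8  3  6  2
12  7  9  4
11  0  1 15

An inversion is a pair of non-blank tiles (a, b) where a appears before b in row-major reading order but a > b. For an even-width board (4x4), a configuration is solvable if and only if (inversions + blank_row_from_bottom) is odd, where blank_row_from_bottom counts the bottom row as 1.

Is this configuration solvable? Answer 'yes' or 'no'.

Inversions: 58
Blank is in row 3 (0-indexed from top), which is row 1 counting from the bottom (bottom = 1).
58 + 1 = 59, which is odd, so the puzzle is solvable.

Answer: yes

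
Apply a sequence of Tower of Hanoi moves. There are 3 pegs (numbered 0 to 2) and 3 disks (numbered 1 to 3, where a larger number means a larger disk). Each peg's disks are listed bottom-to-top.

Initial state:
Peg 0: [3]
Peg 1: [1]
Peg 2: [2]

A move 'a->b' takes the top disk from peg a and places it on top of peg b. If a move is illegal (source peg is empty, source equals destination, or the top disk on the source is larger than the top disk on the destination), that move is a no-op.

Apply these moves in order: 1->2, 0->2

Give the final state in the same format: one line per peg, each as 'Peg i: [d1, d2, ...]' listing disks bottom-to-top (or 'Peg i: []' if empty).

After move 1 (1->2):
Peg 0: [3]
Peg 1: []
Peg 2: [2, 1]

After move 2 (0->2):
Peg 0: [3]
Peg 1: []
Peg 2: [2, 1]

Answer: Peg 0: [3]
Peg 1: []
Peg 2: [2, 1]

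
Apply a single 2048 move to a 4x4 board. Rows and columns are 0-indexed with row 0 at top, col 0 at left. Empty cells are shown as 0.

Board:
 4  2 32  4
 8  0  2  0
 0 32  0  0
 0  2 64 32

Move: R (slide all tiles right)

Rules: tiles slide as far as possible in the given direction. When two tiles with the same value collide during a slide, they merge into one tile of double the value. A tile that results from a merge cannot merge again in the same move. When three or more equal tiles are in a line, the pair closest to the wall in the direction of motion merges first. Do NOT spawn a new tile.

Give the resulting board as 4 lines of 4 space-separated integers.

Slide right:
row 0: [4, 2, 32, 4] -> [4, 2, 32, 4]
row 1: [8, 0, 2, 0] -> [0, 0, 8, 2]
row 2: [0, 32, 0, 0] -> [0, 0, 0, 32]
row 3: [0, 2, 64, 32] -> [0, 2, 64, 32]

Answer:  4  2 32  4
 0  0  8  2
 0  0  0 32
 0  2 64 32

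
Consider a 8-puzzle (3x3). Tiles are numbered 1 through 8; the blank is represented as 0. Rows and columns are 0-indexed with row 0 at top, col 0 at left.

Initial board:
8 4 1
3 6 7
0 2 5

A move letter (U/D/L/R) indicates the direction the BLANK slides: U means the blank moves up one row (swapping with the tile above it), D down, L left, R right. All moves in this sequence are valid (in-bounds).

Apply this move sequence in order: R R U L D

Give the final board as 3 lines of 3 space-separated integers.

After move 1 (R):
8 4 1
3 6 7
2 0 5

After move 2 (R):
8 4 1
3 6 7
2 5 0

After move 3 (U):
8 4 1
3 6 0
2 5 7

After move 4 (L):
8 4 1
3 0 6
2 5 7

After move 5 (D):
8 4 1
3 5 6
2 0 7

Answer: 8 4 1
3 5 6
2 0 7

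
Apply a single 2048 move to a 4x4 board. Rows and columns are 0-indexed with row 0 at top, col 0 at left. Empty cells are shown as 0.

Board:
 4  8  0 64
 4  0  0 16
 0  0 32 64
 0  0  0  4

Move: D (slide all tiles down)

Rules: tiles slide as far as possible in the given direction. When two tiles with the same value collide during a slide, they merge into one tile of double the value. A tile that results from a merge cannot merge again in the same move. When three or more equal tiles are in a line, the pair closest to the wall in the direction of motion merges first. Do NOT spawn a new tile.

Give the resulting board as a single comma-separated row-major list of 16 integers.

Slide down:
col 0: [4, 4, 0, 0] -> [0, 0, 0, 8]
col 1: [8, 0, 0, 0] -> [0, 0, 0, 8]
col 2: [0, 0, 32, 0] -> [0, 0, 0, 32]
col 3: [64, 16, 64, 4] -> [64, 16, 64, 4]

Answer: 0, 0, 0, 64, 0, 0, 0, 16, 0, 0, 0, 64, 8, 8, 32, 4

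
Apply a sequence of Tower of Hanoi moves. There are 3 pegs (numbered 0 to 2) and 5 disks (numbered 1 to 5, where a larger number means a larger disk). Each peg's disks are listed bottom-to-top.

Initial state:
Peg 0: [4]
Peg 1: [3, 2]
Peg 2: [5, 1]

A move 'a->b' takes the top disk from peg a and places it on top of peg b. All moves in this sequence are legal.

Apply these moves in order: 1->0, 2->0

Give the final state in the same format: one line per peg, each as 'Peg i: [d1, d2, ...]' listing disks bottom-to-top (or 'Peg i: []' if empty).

Answer: Peg 0: [4, 2, 1]
Peg 1: [3]
Peg 2: [5]

Derivation:
After move 1 (1->0):
Peg 0: [4, 2]
Peg 1: [3]
Peg 2: [5, 1]

After move 2 (2->0):
Peg 0: [4, 2, 1]
Peg 1: [3]
Peg 2: [5]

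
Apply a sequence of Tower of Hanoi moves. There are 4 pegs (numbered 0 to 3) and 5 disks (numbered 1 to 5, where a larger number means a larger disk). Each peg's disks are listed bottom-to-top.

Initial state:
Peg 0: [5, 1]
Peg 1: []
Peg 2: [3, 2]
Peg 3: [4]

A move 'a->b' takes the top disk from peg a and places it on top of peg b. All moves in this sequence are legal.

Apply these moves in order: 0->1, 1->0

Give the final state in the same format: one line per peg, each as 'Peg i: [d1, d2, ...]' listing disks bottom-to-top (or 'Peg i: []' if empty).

After move 1 (0->1):
Peg 0: [5]
Peg 1: [1]
Peg 2: [3, 2]
Peg 3: [4]

After move 2 (1->0):
Peg 0: [5, 1]
Peg 1: []
Peg 2: [3, 2]
Peg 3: [4]

Answer: Peg 0: [5, 1]
Peg 1: []
Peg 2: [3, 2]
Peg 3: [4]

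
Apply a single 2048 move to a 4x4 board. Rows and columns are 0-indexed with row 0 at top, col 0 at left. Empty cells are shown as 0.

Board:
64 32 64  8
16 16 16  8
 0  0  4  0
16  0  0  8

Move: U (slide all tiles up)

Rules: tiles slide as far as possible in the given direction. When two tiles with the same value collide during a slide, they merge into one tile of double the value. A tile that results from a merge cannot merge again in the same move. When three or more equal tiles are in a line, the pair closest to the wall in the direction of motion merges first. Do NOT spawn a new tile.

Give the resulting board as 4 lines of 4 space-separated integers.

Answer: 64 32 64 16
32 16 16  8
 0  0  4  0
 0  0  0  0

Derivation:
Slide up:
col 0: [64, 16, 0, 16] -> [64, 32, 0, 0]
col 1: [32, 16, 0, 0] -> [32, 16, 0, 0]
col 2: [64, 16, 4, 0] -> [64, 16, 4, 0]
col 3: [8, 8, 0, 8] -> [16, 8, 0, 0]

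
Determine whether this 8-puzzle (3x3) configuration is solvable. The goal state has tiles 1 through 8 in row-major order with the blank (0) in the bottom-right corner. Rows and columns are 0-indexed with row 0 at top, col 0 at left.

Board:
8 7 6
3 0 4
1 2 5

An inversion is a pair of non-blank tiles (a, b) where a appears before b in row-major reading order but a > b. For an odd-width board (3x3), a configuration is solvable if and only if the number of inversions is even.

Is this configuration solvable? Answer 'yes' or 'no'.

Inversions (pairs i<j in row-major order where tile[i] > tile[j] > 0): 22
22 is even, so the puzzle is solvable.

Answer: yes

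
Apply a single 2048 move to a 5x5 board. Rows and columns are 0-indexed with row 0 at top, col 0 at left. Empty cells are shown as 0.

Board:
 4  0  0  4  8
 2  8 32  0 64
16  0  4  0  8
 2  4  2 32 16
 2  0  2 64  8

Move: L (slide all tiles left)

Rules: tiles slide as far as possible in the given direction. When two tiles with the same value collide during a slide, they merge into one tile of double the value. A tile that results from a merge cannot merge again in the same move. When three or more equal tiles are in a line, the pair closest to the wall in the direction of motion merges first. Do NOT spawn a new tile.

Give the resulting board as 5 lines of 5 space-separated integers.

Answer:  8  8  0  0  0
 2  8 32 64  0
16  4  8  0  0
 2  4  2 32 16
 4 64  8  0  0

Derivation:
Slide left:
row 0: [4, 0, 0, 4, 8] -> [8, 8, 0, 0, 0]
row 1: [2, 8, 32, 0, 64] -> [2, 8, 32, 64, 0]
row 2: [16, 0, 4, 0, 8] -> [16, 4, 8, 0, 0]
row 3: [2, 4, 2, 32, 16] -> [2, 4, 2, 32, 16]
row 4: [2, 0, 2, 64, 8] -> [4, 64, 8, 0, 0]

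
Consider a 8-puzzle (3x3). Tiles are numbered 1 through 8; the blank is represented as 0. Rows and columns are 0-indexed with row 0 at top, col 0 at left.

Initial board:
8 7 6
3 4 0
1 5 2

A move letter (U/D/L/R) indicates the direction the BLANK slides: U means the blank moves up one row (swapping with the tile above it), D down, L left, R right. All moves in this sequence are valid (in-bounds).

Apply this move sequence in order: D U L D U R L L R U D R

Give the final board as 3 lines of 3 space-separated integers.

Answer: 8 7 6
3 4 0
1 5 2

Derivation:
After move 1 (D):
8 7 6
3 4 2
1 5 0

After move 2 (U):
8 7 6
3 4 0
1 5 2

After move 3 (L):
8 7 6
3 0 4
1 5 2

After move 4 (D):
8 7 6
3 5 4
1 0 2

After move 5 (U):
8 7 6
3 0 4
1 5 2

After move 6 (R):
8 7 6
3 4 0
1 5 2

After move 7 (L):
8 7 6
3 0 4
1 5 2

After move 8 (L):
8 7 6
0 3 4
1 5 2

After move 9 (R):
8 7 6
3 0 4
1 5 2

After move 10 (U):
8 0 6
3 7 4
1 5 2

After move 11 (D):
8 7 6
3 0 4
1 5 2

After move 12 (R):
8 7 6
3 4 0
1 5 2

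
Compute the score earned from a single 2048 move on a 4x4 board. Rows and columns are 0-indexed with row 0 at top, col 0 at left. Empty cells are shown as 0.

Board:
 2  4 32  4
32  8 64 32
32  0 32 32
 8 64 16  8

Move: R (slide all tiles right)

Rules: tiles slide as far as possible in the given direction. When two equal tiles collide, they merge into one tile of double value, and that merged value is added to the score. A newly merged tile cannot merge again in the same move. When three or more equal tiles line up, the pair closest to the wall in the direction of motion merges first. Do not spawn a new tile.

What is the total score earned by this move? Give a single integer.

Slide right:
row 0: [2, 4, 32, 4] -> [2, 4, 32, 4]  score +0 (running 0)
row 1: [32, 8, 64, 32] -> [32, 8, 64, 32]  score +0 (running 0)
row 2: [32, 0, 32, 32] -> [0, 0, 32, 64]  score +64 (running 64)
row 3: [8, 64, 16, 8] -> [8, 64, 16, 8]  score +0 (running 64)
Board after move:
 2  4 32  4
32  8 64 32
 0  0 32 64
 8 64 16  8

Answer: 64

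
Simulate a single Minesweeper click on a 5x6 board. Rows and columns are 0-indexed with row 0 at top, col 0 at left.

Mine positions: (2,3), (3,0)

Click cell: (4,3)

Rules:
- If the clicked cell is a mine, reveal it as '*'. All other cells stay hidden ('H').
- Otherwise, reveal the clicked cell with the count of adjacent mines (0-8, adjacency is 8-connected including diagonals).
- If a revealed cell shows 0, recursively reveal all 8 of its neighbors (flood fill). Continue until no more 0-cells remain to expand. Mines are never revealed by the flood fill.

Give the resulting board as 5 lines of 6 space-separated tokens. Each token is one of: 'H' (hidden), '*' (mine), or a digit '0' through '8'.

0 0 0 0 0 0
0 0 1 1 1 0
1 1 1 H 1 0
H 1 1 1 1 0
H 1 0 0 0 0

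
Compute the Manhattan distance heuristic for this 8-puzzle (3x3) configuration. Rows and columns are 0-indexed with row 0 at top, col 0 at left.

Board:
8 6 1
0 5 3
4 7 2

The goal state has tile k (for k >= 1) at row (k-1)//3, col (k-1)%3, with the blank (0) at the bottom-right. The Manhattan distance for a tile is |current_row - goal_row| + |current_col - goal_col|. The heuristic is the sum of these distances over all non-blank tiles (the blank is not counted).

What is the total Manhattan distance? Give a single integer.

Answer: 13

Derivation:
Tile 8: (0,0)->(2,1) = 3
Tile 6: (0,1)->(1,2) = 2
Tile 1: (0,2)->(0,0) = 2
Tile 5: (1,1)->(1,1) = 0
Tile 3: (1,2)->(0,2) = 1
Tile 4: (2,0)->(1,0) = 1
Tile 7: (2,1)->(2,0) = 1
Tile 2: (2,2)->(0,1) = 3
Sum: 3 + 2 + 2 + 0 + 1 + 1 + 1 + 3 = 13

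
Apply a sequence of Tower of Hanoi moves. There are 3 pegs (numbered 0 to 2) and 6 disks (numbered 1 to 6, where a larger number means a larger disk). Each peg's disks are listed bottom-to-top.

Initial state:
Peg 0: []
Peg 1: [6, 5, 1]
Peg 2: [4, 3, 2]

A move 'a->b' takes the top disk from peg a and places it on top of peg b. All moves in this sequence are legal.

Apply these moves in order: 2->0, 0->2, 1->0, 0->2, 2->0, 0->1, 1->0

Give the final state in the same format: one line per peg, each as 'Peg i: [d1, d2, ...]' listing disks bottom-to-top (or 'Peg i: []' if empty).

Answer: Peg 0: [1]
Peg 1: [6, 5]
Peg 2: [4, 3, 2]

Derivation:
After move 1 (2->0):
Peg 0: [2]
Peg 1: [6, 5, 1]
Peg 2: [4, 3]

After move 2 (0->2):
Peg 0: []
Peg 1: [6, 5, 1]
Peg 2: [4, 3, 2]

After move 3 (1->0):
Peg 0: [1]
Peg 1: [6, 5]
Peg 2: [4, 3, 2]

After move 4 (0->2):
Peg 0: []
Peg 1: [6, 5]
Peg 2: [4, 3, 2, 1]

After move 5 (2->0):
Peg 0: [1]
Peg 1: [6, 5]
Peg 2: [4, 3, 2]

After move 6 (0->1):
Peg 0: []
Peg 1: [6, 5, 1]
Peg 2: [4, 3, 2]

After move 7 (1->0):
Peg 0: [1]
Peg 1: [6, 5]
Peg 2: [4, 3, 2]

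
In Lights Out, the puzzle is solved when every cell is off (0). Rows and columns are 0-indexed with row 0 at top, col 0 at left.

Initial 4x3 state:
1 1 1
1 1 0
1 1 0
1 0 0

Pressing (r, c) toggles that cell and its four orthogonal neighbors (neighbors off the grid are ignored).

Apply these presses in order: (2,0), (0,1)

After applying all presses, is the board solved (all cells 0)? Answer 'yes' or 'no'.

After press 1 at (2,0):
1 1 1
0 1 0
0 0 0
0 0 0

After press 2 at (0,1):
0 0 0
0 0 0
0 0 0
0 0 0

Lights still on: 0

Answer: yes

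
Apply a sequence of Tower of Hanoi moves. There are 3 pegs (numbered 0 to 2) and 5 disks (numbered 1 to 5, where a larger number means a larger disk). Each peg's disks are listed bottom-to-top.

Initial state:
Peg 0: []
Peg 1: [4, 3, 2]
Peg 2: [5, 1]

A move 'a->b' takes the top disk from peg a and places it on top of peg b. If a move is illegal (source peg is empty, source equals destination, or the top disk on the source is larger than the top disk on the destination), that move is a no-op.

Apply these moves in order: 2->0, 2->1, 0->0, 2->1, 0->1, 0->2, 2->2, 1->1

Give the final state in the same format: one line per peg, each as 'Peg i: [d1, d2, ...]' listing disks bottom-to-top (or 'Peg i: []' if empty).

After move 1 (2->0):
Peg 0: [1]
Peg 1: [4, 3, 2]
Peg 2: [5]

After move 2 (2->1):
Peg 0: [1]
Peg 1: [4, 3, 2]
Peg 2: [5]

After move 3 (0->0):
Peg 0: [1]
Peg 1: [4, 3, 2]
Peg 2: [5]

After move 4 (2->1):
Peg 0: [1]
Peg 1: [4, 3, 2]
Peg 2: [5]

After move 5 (0->1):
Peg 0: []
Peg 1: [4, 3, 2, 1]
Peg 2: [5]

After move 6 (0->2):
Peg 0: []
Peg 1: [4, 3, 2, 1]
Peg 2: [5]

After move 7 (2->2):
Peg 0: []
Peg 1: [4, 3, 2, 1]
Peg 2: [5]

After move 8 (1->1):
Peg 0: []
Peg 1: [4, 3, 2, 1]
Peg 2: [5]

Answer: Peg 0: []
Peg 1: [4, 3, 2, 1]
Peg 2: [5]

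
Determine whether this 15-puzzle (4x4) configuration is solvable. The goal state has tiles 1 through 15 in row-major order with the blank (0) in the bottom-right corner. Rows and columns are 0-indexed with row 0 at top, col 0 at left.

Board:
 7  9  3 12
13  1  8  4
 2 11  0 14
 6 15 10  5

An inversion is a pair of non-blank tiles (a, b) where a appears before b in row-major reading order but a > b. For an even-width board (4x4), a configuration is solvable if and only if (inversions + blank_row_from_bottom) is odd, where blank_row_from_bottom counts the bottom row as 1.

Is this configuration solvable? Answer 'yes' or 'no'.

Answer: no

Derivation:
Inversions: 46
Blank is in row 2 (0-indexed from top), which is row 2 counting from the bottom (bottom = 1).
46 + 2 = 48, which is even, so the puzzle is not solvable.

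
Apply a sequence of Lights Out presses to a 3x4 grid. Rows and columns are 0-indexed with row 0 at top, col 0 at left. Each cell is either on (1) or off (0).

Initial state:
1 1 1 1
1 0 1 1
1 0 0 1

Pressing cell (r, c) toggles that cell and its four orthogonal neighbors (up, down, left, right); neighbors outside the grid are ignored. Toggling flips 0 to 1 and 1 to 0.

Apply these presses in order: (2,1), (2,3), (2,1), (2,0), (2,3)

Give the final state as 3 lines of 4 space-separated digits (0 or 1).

After press 1 at (2,1):
1 1 1 1
1 1 1 1
0 1 1 1

After press 2 at (2,3):
1 1 1 1
1 1 1 0
0 1 0 0

After press 3 at (2,1):
1 1 1 1
1 0 1 0
1 0 1 0

After press 4 at (2,0):
1 1 1 1
0 0 1 0
0 1 1 0

After press 5 at (2,3):
1 1 1 1
0 0 1 1
0 1 0 1

Answer: 1 1 1 1
0 0 1 1
0 1 0 1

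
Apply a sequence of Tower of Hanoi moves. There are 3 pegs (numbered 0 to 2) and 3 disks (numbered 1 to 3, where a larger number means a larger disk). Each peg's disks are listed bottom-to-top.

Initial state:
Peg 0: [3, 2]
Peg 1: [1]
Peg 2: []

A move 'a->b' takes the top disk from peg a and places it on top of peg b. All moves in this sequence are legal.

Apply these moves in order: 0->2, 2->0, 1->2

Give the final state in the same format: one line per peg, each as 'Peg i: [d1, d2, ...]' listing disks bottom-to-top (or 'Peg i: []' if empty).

After move 1 (0->2):
Peg 0: [3]
Peg 1: [1]
Peg 2: [2]

After move 2 (2->0):
Peg 0: [3, 2]
Peg 1: [1]
Peg 2: []

After move 3 (1->2):
Peg 0: [3, 2]
Peg 1: []
Peg 2: [1]

Answer: Peg 0: [3, 2]
Peg 1: []
Peg 2: [1]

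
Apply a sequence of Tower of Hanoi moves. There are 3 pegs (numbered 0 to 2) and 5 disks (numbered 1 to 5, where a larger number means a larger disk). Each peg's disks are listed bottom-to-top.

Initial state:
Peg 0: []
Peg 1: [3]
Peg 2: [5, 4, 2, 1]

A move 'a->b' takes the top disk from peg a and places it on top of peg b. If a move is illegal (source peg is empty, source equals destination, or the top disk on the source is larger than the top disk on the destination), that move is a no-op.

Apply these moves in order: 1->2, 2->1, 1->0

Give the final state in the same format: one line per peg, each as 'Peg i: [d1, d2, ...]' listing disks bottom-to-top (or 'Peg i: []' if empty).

After move 1 (1->2):
Peg 0: []
Peg 1: [3]
Peg 2: [5, 4, 2, 1]

After move 2 (2->1):
Peg 0: []
Peg 1: [3, 1]
Peg 2: [5, 4, 2]

After move 3 (1->0):
Peg 0: [1]
Peg 1: [3]
Peg 2: [5, 4, 2]

Answer: Peg 0: [1]
Peg 1: [3]
Peg 2: [5, 4, 2]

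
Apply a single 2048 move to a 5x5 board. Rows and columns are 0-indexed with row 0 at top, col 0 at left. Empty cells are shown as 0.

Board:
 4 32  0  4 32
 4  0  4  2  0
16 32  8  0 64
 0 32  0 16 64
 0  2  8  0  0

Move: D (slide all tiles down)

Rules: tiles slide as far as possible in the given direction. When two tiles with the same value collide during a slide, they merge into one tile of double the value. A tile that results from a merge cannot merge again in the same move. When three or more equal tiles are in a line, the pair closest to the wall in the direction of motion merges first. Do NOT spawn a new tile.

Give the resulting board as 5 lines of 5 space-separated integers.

Answer:   0   0   0   0   0
  0   0   0   0   0
  0  32   0   4   0
  8  64   4   2  32
 16   2  16  16 128

Derivation:
Slide down:
col 0: [4, 4, 16, 0, 0] -> [0, 0, 0, 8, 16]
col 1: [32, 0, 32, 32, 2] -> [0, 0, 32, 64, 2]
col 2: [0, 4, 8, 0, 8] -> [0, 0, 0, 4, 16]
col 3: [4, 2, 0, 16, 0] -> [0, 0, 4, 2, 16]
col 4: [32, 0, 64, 64, 0] -> [0, 0, 0, 32, 128]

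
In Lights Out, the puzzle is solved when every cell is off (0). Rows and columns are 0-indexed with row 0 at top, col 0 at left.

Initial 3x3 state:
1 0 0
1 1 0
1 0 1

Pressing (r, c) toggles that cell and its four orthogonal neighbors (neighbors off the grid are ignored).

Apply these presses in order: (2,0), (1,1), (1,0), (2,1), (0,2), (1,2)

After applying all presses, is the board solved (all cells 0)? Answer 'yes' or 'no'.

After press 1 at (2,0):
1 0 0
0 1 0
0 1 1

After press 2 at (1,1):
1 1 0
1 0 1
0 0 1

After press 3 at (1,0):
0 1 0
0 1 1
1 0 1

After press 4 at (2,1):
0 1 0
0 0 1
0 1 0

After press 5 at (0,2):
0 0 1
0 0 0
0 1 0

After press 6 at (1,2):
0 0 0
0 1 1
0 1 1

Lights still on: 4

Answer: no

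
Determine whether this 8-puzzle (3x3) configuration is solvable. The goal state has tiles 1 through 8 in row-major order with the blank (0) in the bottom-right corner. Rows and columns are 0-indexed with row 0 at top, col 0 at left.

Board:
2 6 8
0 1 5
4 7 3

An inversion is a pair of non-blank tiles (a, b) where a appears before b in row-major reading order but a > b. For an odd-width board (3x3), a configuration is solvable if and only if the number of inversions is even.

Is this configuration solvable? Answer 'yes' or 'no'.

Inversions (pairs i<j in row-major order where tile[i] > tile[j] > 0): 14
14 is even, so the puzzle is solvable.

Answer: yes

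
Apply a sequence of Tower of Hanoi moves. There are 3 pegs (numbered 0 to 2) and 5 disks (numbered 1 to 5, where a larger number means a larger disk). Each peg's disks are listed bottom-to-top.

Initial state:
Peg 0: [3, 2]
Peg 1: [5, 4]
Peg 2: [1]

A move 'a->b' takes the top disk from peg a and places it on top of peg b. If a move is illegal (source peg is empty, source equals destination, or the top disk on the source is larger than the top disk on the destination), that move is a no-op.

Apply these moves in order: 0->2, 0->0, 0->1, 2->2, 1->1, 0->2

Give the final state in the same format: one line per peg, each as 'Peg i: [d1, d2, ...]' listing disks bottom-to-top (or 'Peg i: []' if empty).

Answer: Peg 0: [3]
Peg 1: [5, 4, 2]
Peg 2: [1]

Derivation:
After move 1 (0->2):
Peg 0: [3, 2]
Peg 1: [5, 4]
Peg 2: [1]

After move 2 (0->0):
Peg 0: [3, 2]
Peg 1: [5, 4]
Peg 2: [1]

After move 3 (0->1):
Peg 0: [3]
Peg 1: [5, 4, 2]
Peg 2: [1]

After move 4 (2->2):
Peg 0: [3]
Peg 1: [5, 4, 2]
Peg 2: [1]

After move 5 (1->1):
Peg 0: [3]
Peg 1: [5, 4, 2]
Peg 2: [1]

After move 6 (0->2):
Peg 0: [3]
Peg 1: [5, 4, 2]
Peg 2: [1]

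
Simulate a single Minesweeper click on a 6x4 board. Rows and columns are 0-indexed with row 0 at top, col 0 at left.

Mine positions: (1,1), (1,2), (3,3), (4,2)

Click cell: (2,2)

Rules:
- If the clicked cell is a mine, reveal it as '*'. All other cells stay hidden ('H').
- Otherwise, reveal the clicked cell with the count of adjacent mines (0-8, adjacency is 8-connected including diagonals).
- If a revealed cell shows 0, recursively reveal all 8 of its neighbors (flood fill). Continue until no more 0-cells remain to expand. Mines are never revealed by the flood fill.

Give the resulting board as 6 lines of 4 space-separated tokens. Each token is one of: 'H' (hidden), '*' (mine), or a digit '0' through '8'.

H H H H
H H H H
H H 3 H
H H H H
H H H H
H H H H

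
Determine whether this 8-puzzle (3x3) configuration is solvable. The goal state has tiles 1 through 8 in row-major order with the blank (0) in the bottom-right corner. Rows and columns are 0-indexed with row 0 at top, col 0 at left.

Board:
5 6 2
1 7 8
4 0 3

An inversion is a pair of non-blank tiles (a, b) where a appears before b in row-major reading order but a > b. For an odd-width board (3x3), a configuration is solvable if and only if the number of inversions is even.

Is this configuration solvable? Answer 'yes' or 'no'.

Answer: yes

Derivation:
Inversions (pairs i<j in row-major order where tile[i] > tile[j] > 0): 14
14 is even, so the puzzle is solvable.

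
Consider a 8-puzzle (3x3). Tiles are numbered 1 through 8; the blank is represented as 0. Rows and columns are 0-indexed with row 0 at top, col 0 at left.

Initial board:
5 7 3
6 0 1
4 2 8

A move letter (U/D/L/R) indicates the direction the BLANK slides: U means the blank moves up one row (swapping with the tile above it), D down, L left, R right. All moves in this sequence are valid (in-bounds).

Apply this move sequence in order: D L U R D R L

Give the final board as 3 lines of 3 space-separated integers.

Answer: 5 7 3
2 4 1
6 0 8

Derivation:
After move 1 (D):
5 7 3
6 2 1
4 0 8

After move 2 (L):
5 7 3
6 2 1
0 4 8

After move 3 (U):
5 7 3
0 2 1
6 4 8

After move 4 (R):
5 7 3
2 0 1
6 4 8

After move 5 (D):
5 7 3
2 4 1
6 0 8

After move 6 (R):
5 7 3
2 4 1
6 8 0

After move 7 (L):
5 7 3
2 4 1
6 0 8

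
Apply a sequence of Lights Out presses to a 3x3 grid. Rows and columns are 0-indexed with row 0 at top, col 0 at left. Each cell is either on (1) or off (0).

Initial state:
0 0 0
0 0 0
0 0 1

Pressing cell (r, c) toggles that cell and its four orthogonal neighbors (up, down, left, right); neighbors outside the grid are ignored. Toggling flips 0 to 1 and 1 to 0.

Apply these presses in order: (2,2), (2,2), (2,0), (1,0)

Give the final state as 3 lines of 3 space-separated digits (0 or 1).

Answer: 1 0 0
0 1 0
0 1 1

Derivation:
After press 1 at (2,2):
0 0 0
0 0 1
0 1 0

After press 2 at (2,2):
0 0 0
0 0 0
0 0 1

After press 3 at (2,0):
0 0 0
1 0 0
1 1 1

After press 4 at (1,0):
1 0 0
0 1 0
0 1 1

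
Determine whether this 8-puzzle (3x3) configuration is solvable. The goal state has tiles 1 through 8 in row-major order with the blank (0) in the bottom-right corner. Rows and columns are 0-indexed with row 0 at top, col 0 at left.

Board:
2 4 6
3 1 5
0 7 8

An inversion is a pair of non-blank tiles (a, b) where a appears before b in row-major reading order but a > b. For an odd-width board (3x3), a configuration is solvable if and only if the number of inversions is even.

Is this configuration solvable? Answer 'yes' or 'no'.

Answer: no

Derivation:
Inversions (pairs i<j in row-major order where tile[i] > tile[j] > 0): 7
7 is odd, so the puzzle is not solvable.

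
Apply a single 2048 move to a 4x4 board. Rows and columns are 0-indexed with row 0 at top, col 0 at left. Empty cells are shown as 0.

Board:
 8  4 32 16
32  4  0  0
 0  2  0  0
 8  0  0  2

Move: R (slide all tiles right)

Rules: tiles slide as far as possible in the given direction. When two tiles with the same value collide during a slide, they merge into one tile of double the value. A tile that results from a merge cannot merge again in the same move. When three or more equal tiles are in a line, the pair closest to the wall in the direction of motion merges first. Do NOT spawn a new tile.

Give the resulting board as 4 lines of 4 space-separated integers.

Slide right:
row 0: [8, 4, 32, 16] -> [8, 4, 32, 16]
row 1: [32, 4, 0, 0] -> [0, 0, 32, 4]
row 2: [0, 2, 0, 0] -> [0, 0, 0, 2]
row 3: [8, 0, 0, 2] -> [0, 0, 8, 2]

Answer:  8  4 32 16
 0  0 32  4
 0  0  0  2
 0  0  8  2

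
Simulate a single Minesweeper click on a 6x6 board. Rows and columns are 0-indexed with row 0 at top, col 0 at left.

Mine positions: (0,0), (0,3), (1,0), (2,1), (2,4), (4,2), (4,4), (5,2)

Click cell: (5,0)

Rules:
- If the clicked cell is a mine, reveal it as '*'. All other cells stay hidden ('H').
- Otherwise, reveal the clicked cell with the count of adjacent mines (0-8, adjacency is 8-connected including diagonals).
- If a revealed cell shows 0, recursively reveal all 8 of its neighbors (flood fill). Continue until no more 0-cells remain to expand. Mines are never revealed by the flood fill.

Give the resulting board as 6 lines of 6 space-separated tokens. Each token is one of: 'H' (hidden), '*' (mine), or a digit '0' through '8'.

H H H H H H
H H H H H H
H H H H H H
1 2 H H H H
0 2 H H H H
0 2 H H H H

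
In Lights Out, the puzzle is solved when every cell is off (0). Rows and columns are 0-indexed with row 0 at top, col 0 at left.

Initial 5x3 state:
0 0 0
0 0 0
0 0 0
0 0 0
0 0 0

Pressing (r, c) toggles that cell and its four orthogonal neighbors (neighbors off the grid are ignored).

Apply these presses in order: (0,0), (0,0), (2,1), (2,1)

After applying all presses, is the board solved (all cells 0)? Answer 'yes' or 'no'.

Answer: yes

Derivation:
After press 1 at (0,0):
1 1 0
1 0 0
0 0 0
0 0 0
0 0 0

After press 2 at (0,0):
0 0 0
0 0 0
0 0 0
0 0 0
0 0 0

After press 3 at (2,1):
0 0 0
0 1 0
1 1 1
0 1 0
0 0 0

After press 4 at (2,1):
0 0 0
0 0 0
0 0 0
0 0 0
0 0 0

Lights still on: 0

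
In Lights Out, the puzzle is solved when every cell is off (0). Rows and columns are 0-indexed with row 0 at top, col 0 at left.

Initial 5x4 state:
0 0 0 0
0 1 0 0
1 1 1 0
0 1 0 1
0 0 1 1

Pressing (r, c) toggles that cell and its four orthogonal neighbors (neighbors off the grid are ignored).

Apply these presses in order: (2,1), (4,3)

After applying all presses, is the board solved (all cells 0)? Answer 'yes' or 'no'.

Answer: yes

Derivation:
After press 1 at (2,1):
0 0 0 0
0 0 0 0
0 0 0 0
0 0 0 1
0 0 1 1

After press 2 at (4,3):
0 0 0 0
0 0 0 0
0 0 0 0
0 0 0 0
0 0 0 0

Lights still on: 0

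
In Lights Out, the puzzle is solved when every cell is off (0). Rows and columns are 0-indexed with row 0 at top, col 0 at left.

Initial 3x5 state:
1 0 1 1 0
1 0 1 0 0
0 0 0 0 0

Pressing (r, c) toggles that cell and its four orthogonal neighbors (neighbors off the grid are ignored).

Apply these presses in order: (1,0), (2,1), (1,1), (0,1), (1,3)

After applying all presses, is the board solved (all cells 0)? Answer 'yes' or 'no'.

After press 1 at (1,0):
0 0 1 1 0
0 1 1 0 0
1 0 0 0 0

After press 2 at (2,1):
0 0 1 1 0
0 0 1 0 0
0 1 1 0 0

After press 3 at (1,1):
0 1 1 1 0
1 1 0 0 0
0 0 1 0 0

After press 4 at (0,1):
1 0 0 1 0
1 0 0 0 0
0 0 1 0 0

After press 5 at (1,3):
1 0 0 0 0
1 0 1 1 1
0 0 1 1 0

Lights still on: 7

Answer: no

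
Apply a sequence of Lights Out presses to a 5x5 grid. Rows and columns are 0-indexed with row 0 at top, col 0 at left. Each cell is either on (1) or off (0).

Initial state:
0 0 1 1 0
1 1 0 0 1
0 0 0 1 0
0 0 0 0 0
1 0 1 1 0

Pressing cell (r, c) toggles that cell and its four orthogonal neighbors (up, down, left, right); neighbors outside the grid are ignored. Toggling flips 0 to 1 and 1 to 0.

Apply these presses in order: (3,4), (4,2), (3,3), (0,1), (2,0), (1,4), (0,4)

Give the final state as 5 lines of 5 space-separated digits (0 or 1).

After press 1 at (3,4):
0 0 1 1 0
1 1 0 0 1
0 0 0 1 1
0 0 0 1 1
1 0 1 1 1

After press 2 at (4,2):
0 0 1 1 0
1 1 0 0 1
0 0 0 1 1
0 0 1 1 1
1 1 0 0 1

After press 3 at (3,3):
0 0 1 1 0
1 1 0 0 1
0 0 0 0 1
0 0 0 0 0
1 1 0 1 1

After press 4 at (0,1):
1 1 0 1 0
1 0 0 0 1
0 0 0 0 1
0 0 0 0 0
1 1 0 1 1

After press 5 at (2,0):
1 1 0 1 0
0 0 0 0 1
1 1 0 0 1
1 0 0 0 0
1 1 0 1 1

After press 6 at (1,4):
1 1 0 1 1
0 0 0 1 0
1 1 0 0 0
1 0 0 0 0
1 1 0 1 1

After press 7 at (0,4):
1 1 0 0 0
0 0 0 1 1
1 1 0 0 0
1 0 0 0 0
1 1 0 1 1

Answer: 1 1 0 0 0
0 0 0 1 1
1 1 0 0 0
1 0 0 0 0
1 1 0 1 1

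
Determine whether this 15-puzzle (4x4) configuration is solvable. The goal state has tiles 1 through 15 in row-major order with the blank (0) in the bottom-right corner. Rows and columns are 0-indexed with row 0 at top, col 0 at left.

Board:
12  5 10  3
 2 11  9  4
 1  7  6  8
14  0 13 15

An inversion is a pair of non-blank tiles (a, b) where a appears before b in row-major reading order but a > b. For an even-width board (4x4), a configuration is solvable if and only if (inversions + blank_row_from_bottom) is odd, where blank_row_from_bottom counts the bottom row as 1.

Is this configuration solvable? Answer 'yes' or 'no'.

Answer: yes

Derivation:
Inversions: 40
Blank is in row 3 (0-indexed from top), which is row 1 counting from the bottom (bottom = 1).
40 + 1 = 41, which is odd, so the puzzle is solvable.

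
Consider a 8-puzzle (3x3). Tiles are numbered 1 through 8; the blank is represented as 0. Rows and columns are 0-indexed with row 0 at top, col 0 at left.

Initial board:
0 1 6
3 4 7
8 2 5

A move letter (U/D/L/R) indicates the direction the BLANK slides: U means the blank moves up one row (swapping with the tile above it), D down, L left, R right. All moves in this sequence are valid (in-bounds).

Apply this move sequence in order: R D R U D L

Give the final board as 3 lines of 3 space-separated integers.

After move 1 (R):
1 0 6
3 4 7
8 2 5

After move 2 (D):
1 4 6
3 0 7
8 2 5

After move 3 (R):
1 4 6
3 7 0
8 2 5

After move 4 (U):
1 4 0
3 7 6
8 2 5

After move 5 (D):
1 4 6
3 7 0
8 2 5

After move 6 (L):
1 4 6
3 0 7
8 2 5

Answer: 1 4 6
3 0 7
8 2 5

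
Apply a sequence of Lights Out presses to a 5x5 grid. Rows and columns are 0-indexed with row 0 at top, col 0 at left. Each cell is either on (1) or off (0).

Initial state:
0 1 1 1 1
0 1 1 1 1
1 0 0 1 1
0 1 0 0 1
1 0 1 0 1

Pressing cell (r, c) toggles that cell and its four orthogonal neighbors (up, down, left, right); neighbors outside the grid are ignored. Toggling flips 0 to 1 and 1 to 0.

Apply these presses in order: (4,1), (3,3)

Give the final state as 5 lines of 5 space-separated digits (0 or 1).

After press 1 at (4,1):
0 1 1 1 1
0 1 1 1 1
1 0 0 1 1
0 0 0 0 1
0 1 0 0 1

After press 2 at (3,3):
0 1 1 1 1
0 1 1 1 1
1 0 0 0 1
0 0 1 1 0
0 1 0 1 1

Answer: 0 1 1 1 1
0 1 1 1 1
1 0 0 0 1
0 0 1 1 0
0 1 0 1 1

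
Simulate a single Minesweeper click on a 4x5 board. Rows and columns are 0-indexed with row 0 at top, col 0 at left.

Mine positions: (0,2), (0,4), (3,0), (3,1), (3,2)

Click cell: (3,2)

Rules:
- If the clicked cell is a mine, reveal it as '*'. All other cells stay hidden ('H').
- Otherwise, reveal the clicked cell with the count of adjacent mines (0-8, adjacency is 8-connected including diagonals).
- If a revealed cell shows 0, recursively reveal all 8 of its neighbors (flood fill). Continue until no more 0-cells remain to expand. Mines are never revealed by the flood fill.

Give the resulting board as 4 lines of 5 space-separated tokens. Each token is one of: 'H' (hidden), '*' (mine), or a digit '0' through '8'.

H H H H H
H H H H H
H H H H H
H H * H H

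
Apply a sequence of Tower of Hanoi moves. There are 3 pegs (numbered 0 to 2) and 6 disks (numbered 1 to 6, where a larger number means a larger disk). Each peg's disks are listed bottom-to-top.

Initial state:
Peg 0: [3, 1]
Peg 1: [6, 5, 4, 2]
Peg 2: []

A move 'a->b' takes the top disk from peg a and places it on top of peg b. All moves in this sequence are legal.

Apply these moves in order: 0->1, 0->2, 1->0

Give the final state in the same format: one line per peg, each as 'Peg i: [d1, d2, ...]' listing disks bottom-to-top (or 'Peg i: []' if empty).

After move 1 (0->1):
Peg 0: [3]
Peg 1: [6, 5, 4, 2, 1]
Peg 2: []

After move 2 (0->2):
Peg 0: []
Peg 1: [6, 5, 4, 2, 1]
Peg 2: [3]

After move 3 (1->0):
Peg 0: [1]
Peg 1: [6, 5, 4, 2]
Peg 2: [3]

Answer: Peg 0: [1]
Peg 1: [6, 5, 4, 2]
Peg 2: [3]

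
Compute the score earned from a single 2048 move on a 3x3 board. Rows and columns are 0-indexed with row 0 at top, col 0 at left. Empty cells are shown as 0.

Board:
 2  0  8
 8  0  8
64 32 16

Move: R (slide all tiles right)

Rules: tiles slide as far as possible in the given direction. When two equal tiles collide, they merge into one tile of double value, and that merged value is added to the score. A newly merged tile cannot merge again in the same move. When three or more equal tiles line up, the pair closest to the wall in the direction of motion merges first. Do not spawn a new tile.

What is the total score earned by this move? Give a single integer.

Answer: 16

Derivation:
Slide right:
row 0: [2, 0, 8] -> [0, 2, 8]  score +0 (running 0)
row 1: [8, 0, 8] -> [0, 0, 16]  score +16 (running 16)
row 2: [64, 32, 16] -> [64, 32, 16]  score +0 (running 16)
Board after move:
 0  2  8
 0  0 16
64 32 16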